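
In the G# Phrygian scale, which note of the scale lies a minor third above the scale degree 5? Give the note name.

The scale is G# A B C# D# E F#.
The scale degree 5 is D#; a minor third above that is F# — scale degree 7.

F#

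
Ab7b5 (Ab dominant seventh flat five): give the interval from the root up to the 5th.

Spelling the chord: Ab–C–Ebb–Gb.
Root = Ab; 5th = Ebb.
From Ab to Ebb: 6 semitones over a fifth = diminished.

diminished fifth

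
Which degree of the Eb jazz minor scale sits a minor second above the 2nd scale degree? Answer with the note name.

The scale is Eb F Gb Ab Bb C D.
The 2nd scale degree is F; a minor second above that is Gb — scale degree 3.

Gb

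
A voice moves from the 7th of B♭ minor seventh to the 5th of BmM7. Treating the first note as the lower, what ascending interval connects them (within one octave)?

augmented 6th

The 7th of B♭ minor seventh is A♭; the 5th of BmM7 is F♯.
A♭ up to F♯ is 10 semitones, a half step wider than a major sixth, so the interval is augmented.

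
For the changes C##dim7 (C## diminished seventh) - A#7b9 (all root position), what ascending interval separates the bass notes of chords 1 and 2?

The roots are C## and A#.
6 letter names make it a sixth; at 8 semitones (a half step narrower than major) the quality is minor.

minor sixth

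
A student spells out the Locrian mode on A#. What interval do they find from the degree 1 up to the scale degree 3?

Spelling the Locrian mode on A#: A# B C# D# E F# G#.
Degree 1 = A#; 3rd degree = C#.
A# up to C# is 3 semitones, a half step narrower than a major third, so the interval is minor.

minor third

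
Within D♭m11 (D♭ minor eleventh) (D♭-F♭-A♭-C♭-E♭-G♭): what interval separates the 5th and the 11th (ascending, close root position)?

That puts A♭ below G♭.
From A♭ to G♭: 10 semitones over a seventh = minor.

m7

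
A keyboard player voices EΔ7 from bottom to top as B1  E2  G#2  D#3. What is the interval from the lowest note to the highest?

The outer voices are B1 and D#3.
Counting 10 letters and 16 half steps from B gives a major tenth.

major 10th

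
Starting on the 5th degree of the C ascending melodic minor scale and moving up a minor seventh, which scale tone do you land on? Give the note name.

The scale is C D Eb F G A B.
The 5th degree is G; a minor seventh above that is F — scale degree 4.

F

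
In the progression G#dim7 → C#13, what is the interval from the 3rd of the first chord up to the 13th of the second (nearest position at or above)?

M7

G#dim7 has B as its 3rd, and C#13 has A# as its 13th.
Counting 7 letters and 11 half steps from B gives a major seventh.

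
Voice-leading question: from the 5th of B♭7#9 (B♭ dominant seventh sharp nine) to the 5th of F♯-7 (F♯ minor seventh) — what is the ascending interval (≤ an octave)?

A5

B♭7#9 (B♭ dominant seventh sharp nine) has F as its 5th, and F♯-7 (F♯ minor seventh) has C♯ as its 5th.
F up to C♯ is 8 semitones, a half step wider than a perfect fifth, so the interval is augmented.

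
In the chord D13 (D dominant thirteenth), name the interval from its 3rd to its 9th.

minor seventh

D13 is spelled D–F#–A–C–E–B.
So we need the interval from F# up to E.
7 letter names make it a seventh; at 10 semitones (a half step narrower than major) the quality is minor.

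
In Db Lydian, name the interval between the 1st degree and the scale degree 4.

augmented fourth

Spelling Db Lydian: Db Eb F G Ab Bb C.
That puts Db below G.
4 letter names make it a fourth; at 6 semitones (a half step wider than perfect) the quality is augmented.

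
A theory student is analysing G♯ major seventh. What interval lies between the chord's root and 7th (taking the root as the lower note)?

The chord tones of G♯maj7 (G♯ major seventh) are G♯, B♯, D♯, F𝄪.
The root is G♯ and the 7th is F𝄪.
From G♯ to F𝄪 is 11 semitones, exactly the major seventh.

major seventh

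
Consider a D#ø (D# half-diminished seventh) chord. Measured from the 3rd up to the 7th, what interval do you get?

Spelling the chord: D#–F#–A–C#.
3rd = F#; 7th = C#.
Counting 5 letters and 7 half steps from F# gives a perfect fifth.

P5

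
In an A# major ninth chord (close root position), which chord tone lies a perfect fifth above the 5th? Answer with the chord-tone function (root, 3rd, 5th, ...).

A#maj9: A#, C##, E#, G##, B#.
The 5th is E#. A perfect fifth above E# is B#.
B# is the chord's 9th.

9th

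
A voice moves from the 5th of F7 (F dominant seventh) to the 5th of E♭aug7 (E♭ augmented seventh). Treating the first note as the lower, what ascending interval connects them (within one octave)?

F7 (F dominant seventh) has C as its 5th, and E♭aug7 (E♭ augmented seventh) has B as its 5th.
C up to B spans 7 letter names and 11 semitones — a major seventh.

major seventh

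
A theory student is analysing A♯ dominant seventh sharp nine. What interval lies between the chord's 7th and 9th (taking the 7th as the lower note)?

augmented third

The chord tones of A♯7#9 (A♯ dominant seventh sharp nine) are A♯, C𝄪, E♯, G♯, B𝄪.
That puts G♯ below B𝄪.
3 letter names make it a third; at 5 semitones (a half step wider than major) the quality is augmented.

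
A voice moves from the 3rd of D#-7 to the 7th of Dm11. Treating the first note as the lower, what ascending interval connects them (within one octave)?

diminished fifth

The 3rd of D#-7 is F#; the 7th of Dm11 is C.
5 letter names make it a fifth; at 6 semitones (a half step narrower than perfect) the quality is diminished.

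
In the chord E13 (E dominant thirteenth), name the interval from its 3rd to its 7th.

The chord tones of E dominant thirteenth are E, G#, B, D, F#, C#.
3rd = G#; 7th = D.
5 letter names make it a fifth; at 6 semitones (a half step narrower than perfect) the quality is diminished.
This 3–7 tritone is the characteristic tension at the heart of the dominant sound.

diminished fifth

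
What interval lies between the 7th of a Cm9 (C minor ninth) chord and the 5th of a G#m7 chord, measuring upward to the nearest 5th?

Cm9 (C minor ninth) has Bb as its 7th, and G#m7 has D# as its 5th.
From Bb to D#: 5 semitones over a third = augmented.

augmented third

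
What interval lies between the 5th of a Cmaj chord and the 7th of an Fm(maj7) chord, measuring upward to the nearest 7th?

Cmaj has G as its 5th, and Fm(maj7) has E as its 7th.
G up to E spans 6 letter names and 9 semitones — a major sixth.

major sixth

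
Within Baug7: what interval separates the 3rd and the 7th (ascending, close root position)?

The chord tones of B augmented seventh are B–D♯–F𝄪–A.
So we need the interval from D♯ up to A.
5 letter names make it a fifth; at 6 semitones (a half step narrower than perfect) the quality is diminished.
This 3–7 tritone is the characteristic tension at the heart of the dominant sound.

d5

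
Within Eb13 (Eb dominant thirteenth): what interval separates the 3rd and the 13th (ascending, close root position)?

perfect eleventh

The chord tones of Eb13 (Eb dominant thirteenth) are Eb–G–Bb–Db–F–C.
3rd = G; 13th = C.
Counting 11 letters and 17 half steps from G gives a perfect eleventh.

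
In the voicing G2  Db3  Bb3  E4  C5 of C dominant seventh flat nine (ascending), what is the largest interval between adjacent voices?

Adjacent intervals: G2→Db3 = diminished fifth; Db3→Bb3 = major sixth; Bb3→E4 = augmented fourth; E4→C5 = minor sixth.
The largest is Db3 to Bb3, a major sixth (9 semitones).

M6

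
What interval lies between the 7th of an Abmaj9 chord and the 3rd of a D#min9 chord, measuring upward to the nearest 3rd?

The 7th of Abmaj9 is G; the 3rd of D#min9 is F#.
From G to F# is 11 semitones, exactly the major seventh.

major seventh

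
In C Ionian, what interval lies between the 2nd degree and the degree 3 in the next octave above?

major ninth

Spelling C Ionian: C D E F G A B.
That puts D below E.
D up to E spans 9 letter names and 14 semitones — a major ninth.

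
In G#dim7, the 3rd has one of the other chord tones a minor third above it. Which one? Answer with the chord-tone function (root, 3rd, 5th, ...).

5th

G#°7 is spelled G#-B-D-F.
The 3rd is B. A minor third above B is D.
D is the chord's 5th.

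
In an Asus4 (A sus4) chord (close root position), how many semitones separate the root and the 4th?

The chord tones of Asus4 are A, D, E.
A to D is a perfect fourth: 5 semitones.

5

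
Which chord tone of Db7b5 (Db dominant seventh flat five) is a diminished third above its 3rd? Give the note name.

Abb

The chord tones of Db dominant seventh flat five are Db F Abb Cb.
The 3rd is F. A diminished third above F is Abb.
Abb is the chord's 5th.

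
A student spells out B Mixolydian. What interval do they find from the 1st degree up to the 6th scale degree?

major 6th

B mixolydian: B C♯ D♯ E F♯ G♯ A.
The 1st degree is B and the 6th scale degree is G♯.
From B to G♯ is 9 semitones, exactly the major sixth.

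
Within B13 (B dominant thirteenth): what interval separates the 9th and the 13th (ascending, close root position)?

B13 (B dominant thirteenth) is spelled B–D#–F#–A–C#–G#.
That puts C# below G#.
From C# to G# is 7 semitones, exactly the perfect fifth.

perfect fifth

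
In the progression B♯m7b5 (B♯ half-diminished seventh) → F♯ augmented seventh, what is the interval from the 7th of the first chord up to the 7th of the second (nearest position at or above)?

d5

B♯m7b5 (B♯ half-diminished seventh) has A♯ as its 7th, and F♯ augmented seventh has E as its 7th.
A♯ up to E is 6 semitones, a half step narrower than a perfect fifth, so the interval is diminished.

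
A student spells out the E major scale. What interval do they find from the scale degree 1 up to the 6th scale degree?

The scale runs E F# G# A B C# D#.
So we need the interval from E up to C#.
E up to C# spans 6 letter names and 9 semitones — a major sixth.

major sixth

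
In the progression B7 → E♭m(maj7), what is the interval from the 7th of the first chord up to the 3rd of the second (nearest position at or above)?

diminished seventh

The 7th of B7 is A; the 3rd of E♭m(maj7) is G♭.
From A to G♭: 9 semitones over a seventh = diminished.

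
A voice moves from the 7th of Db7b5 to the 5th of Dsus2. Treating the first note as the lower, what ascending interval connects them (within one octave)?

Db7b5 has Cb as its 7th, and Dsus2 has A as its 5th.
Cb up to A is 10 semitones, a half step wider than a major sixth, so the interval is augmented.

augmented 6th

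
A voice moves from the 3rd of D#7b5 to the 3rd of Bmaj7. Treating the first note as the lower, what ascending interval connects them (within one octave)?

minor sixth

The 3rd of D#7b5 is F##; the 3rd of Bmaj7 is D#.
6 letter names make it a sixth; at 8 semitones (a half step narrower than major) the quality is minor.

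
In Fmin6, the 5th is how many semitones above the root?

Spelling the chord: F–Ab–C–D.
F to C is a perfect fifth: 7 semitones.

7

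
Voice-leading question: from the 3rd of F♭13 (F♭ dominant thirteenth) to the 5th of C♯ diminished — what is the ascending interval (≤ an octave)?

The 3rd of F♭13 (F♭ dominant thirteenth) is A♭; the 5th of C♯ diminished is G.
Counting 7 letters and 11 half steps from A♭ gives a major seventh.

M7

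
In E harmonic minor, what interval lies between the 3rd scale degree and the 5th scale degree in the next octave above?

Spelling E harmonic minor: E F# G A B C D#.
3rd scale degree = G; degree 5 (up an octave) = B.
From G to B is 16 semitones, exactly the major tenth.

major tenth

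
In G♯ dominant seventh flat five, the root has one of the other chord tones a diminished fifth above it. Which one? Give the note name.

The chord tones of G♯ dominant seventh flat five are G♯–B♯–D–F♯.
The root is G♯. A diminished fifth above G♯ is D.
D is the chord's 5th.

D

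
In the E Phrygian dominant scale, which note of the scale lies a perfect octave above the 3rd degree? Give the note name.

The scale is E F G# A B C D.
The 3rd degree is G#; a perfect octave above that is G# — scale degree 3.

G#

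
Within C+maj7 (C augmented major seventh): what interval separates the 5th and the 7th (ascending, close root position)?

Spelling the chord: C-E-G#-B.
That puts G# below B.
From G# to B: 3 semitones over a third = minor.

minor third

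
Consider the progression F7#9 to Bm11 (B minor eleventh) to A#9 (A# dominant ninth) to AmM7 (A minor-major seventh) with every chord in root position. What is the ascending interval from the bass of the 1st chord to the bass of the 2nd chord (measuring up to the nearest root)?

The roots are F and B.
From F to B: 6 semitones over a fourth = augmented.

augmented fourth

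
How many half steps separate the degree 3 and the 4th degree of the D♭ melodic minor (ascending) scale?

2

The scale is D♭ E♭ F♭ G♭ A♭ B♭ C.
F♭ up to G♭ is a major second — 2 semitones.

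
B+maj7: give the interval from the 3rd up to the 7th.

P5

Bmaj7#5 is spelled B, D#, F##, A#.
3rd = D#; 7th = A#.
Counting 5 letters and 7 half steps from D# gives a perfect fifth.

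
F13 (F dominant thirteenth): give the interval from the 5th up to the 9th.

F13 (F dominant thirteenth) is spelled F, A, C, Eb, G, D.
That puts C below G.
From C to G is 7 semitones, exactly the perfect fifth.

perfect fifth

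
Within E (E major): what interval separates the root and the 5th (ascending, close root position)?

The chord tones of Emaj are E, G♯, B.
Root = E; 5th = B.
E up to B spans 5 letter names and 7 semitones — a perfect fifth.

perfect 5th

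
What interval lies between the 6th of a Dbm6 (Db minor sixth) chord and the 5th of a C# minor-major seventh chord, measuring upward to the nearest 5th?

Dbm6 (Db minor sixth) has Bb as its 6th, and C# minor-major seventh has G# as its 5th.
Bb up to G# is 10 semitones, a half step wider than a major sixth, so the interval is augmented.

augmented sixth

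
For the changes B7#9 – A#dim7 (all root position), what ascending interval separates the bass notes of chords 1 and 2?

M7

The roots are B and A#.
B up to A# spans 7 letter names and 11 semitones — a major seventh.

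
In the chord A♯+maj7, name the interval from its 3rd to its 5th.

A♯+maj7 is spelled A♯–C𝄪–E𝄪–G𝄪.
The 3rd is C𝄪 and the 5th is E𝄪.
From C𝄪 to E𝄪 is 4 semitones, exactly the major third.

major third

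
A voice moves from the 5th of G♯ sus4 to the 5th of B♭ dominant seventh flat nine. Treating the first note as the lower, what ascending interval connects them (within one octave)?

The 5th of G♯ sus4 is D♯; the 5th of B♭ dominant seventh flat nine is F.
From D♯ to F: 2 semitones over a third = diminished.

diminished 3rd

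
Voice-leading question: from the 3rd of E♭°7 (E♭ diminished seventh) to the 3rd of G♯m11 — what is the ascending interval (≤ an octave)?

E♭°7 (E♭ diminished seventh) has G♭ as its 3rd, and G♯m11 has B as its 3rd.
From G♭ to B: 5 semitones over a third = augmented.

A3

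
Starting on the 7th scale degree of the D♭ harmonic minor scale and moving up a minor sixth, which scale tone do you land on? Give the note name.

The scale is D♭ E♭ F♭ G♭ A♭ B𝄫 C.
The 7th scale degree is C; a minor sixth above that is A♭ — scale degree 5.

Ab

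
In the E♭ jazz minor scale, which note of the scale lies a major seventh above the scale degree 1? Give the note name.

D

The scale is E♭ F G♭ A♭ B♭ C D.
The scale degree 1 is E♭; a major seventh above that is D — scale degree 7.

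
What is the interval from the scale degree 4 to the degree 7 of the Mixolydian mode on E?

perfect fourth

Spelling the Mixolydian mode on E: E F# G# A B C# D.
So we need the interval from A up to D.
From A to D is 5 semitones, exactly the perfect fourth.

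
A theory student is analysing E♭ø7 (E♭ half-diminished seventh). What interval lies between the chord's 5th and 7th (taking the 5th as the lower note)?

E♭ø: E♭, G♭, B𝄫, D♭.
So we need the interval from B𝄫 up to D♭.
Counting 3 letters and 4 half steps from B𝄫 gives a major third.

major third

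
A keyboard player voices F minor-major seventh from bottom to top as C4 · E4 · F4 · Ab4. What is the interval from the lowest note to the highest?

The outer voices are C4 and Ab4.
6 letter names make it a sixth; at 8 semitones (a half step narrower than major) the quality is minor.

minor sixth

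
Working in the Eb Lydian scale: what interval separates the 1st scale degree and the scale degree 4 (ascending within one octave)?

augmented fourth

The scale runs Eb F G A Bb C D.
1st scale degree = Eb; 4th degree = A.
4 letter names make it a fourth; at 6 semitones (a half step wider than perfect) the quality is augmented.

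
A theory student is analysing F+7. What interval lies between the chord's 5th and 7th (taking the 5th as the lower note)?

Faug7: F A C# Eb.
So we need the interval from C# up to Eb.
3 letter names make it a third; at 2 semitones (a whole step narrower than major) the quality is diminished.

diminished third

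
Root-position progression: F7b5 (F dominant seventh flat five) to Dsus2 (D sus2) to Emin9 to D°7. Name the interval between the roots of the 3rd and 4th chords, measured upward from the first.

The roots are E and D.
From E to D: 10 semitones over a seventh = minor.

m7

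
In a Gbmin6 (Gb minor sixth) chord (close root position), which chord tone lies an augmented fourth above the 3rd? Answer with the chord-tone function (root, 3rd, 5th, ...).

6th

The chord tones of Gbmin6 are Gb Bbb Db Eb.
The 3rd is Bbb. An augmented fourth above Bbb is Eb.
Eb is the chord's 6th.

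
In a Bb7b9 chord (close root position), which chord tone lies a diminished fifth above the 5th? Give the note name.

Cb

The chord tones of Bb7b9 (Bb dominant seventh flat nine) are Bb, D, F, Ab, Cb.
The 5th is F. A diminished fifth above F is Cb.
Cb is the chord's 9th.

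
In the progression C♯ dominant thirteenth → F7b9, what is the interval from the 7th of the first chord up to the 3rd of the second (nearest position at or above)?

The 7th of C♯ dominant thirteenth is B; the 3rd of F7b9 is A.
7 letter names make it a seventh; at 10 semitones (a half step narrower than major) the quality is minor.

minor seventh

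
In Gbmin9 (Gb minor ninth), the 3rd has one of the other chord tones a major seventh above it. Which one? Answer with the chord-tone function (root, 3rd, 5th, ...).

9th

Spelling the chord: Gb, Bbb, Db, Fb, Ab.
The 3rd is Bbb. A major seventh above Bbb is Ab.
Ab is the chord's 9th.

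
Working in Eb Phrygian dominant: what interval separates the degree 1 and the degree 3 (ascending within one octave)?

major third

The scale runs Eb Fb G Ab Bb Cb Db.
That puts Eb below G.
Eb up to G spans 3 letter names and 4 semitones — a major third.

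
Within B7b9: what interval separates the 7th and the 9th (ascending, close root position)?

B dominant seventh flat nine is spelled B–D♯–F♯–A–C.
So we need the interval from A up to C.
From A to C: 3 semitones over a third = minor.

m3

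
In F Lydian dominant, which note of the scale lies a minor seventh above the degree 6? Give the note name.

The scale is F G A B C D Eb.
The degree 6 is D; a minor seventh above that is C — scale degree 5.

C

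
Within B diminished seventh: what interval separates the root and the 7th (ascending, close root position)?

Bdim7: B–D–F–Ab.
That puts B below Ab.
From B to Ab: 9 semitones over a seventh = diminished.

diminished seventh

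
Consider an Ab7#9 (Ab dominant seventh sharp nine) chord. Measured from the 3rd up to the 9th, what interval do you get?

major 7th

Ab dominant seventh sharp nine: Ab, C, Eb, Gb, B.
The 3rd is C and the 9th is B.
Counting 7 letters and 11 half steps from C gives a major seventh.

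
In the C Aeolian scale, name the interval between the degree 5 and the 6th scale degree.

minor second

C natural minor: C D E♭ F G A♭ B♭.
Degree 5 = G; 6th degree = A♭.
G up to A♭ is 1 semitone, a half step narrower than a major second, so the interval is minor.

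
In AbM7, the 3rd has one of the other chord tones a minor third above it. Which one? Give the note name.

AbM7 (Ab major seventh) is spelled Ab, C, Eb, G.
The 3rd is C. A minor third above C is Eb.
Eb is the chord's 5th.

Eb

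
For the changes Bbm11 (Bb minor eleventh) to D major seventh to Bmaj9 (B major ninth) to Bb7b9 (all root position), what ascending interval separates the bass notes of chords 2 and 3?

The roots are D and B.
From D to B is 9 semitones, exactly the major sixth.

major 6th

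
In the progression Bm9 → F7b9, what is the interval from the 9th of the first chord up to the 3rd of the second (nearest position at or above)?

m6

Bm9 has C# as its 9th, and F7b9 has A as its 3rd.
C# up to A is 8 semitones, a half step narrower than a major sixth, so the interval is minor.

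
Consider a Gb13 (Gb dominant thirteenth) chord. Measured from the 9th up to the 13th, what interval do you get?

The chord tones of Gb13 are Gb Bb Db Fb Ab Eb.
That puts Ab below Eb.
Counting 5 letters and 7 half steps from Ab gives a perfect fifth.

perfect fifth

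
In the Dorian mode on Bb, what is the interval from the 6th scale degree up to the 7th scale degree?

Spelling the Dorian mode on Bb: Bb C Db Eb F G Ab.
The 6th scale degree is G and the scale degree 7 is Ab.
G up to Ab is 1 semitone, a half step narrower than a major second, so the interval is minor.

minor 2nd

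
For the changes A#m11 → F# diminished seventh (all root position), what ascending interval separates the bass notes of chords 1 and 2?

The roots are A# and F#.
6 letter names make it a sixth; at 8 semitones (a half step narrower than major) the quality is minor.

minor sixth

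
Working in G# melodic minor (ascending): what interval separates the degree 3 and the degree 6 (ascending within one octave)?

G# melodic minor: G# A# B C# D# E# F##.
The degree 3 is B and the 6th degree is E#.
From B to E#: 6 semitones over a fourth = augmented.

A4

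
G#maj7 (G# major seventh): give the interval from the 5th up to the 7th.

major third

The chord tones of G#M7 are G#–B#–D#–F##.
That puts D# below F##.
Counting 3 letters and 4 half steps from D# gives a major third.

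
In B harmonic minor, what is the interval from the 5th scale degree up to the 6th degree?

The scale runs B C♯ D E F♯ G A♯.
That puts F♯ below G.
F♯ up to G is 1 semitone, a half step narrower than a major second, so the interval is minor.

minor second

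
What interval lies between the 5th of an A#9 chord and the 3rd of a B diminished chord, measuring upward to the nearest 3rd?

diminished 7th

A#9 has E# as its 5th, and B diminished has D as its 3rd.
From E# to D: 9 semitones over a seventh = diminished.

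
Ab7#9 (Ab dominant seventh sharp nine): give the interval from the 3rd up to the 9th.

Ab7#9: Ab-C-Eb-Gb-B.
3rd = C; 9th = B.
C up to B spans 7 letter names and 11 semitones — a major seventh.

major seventh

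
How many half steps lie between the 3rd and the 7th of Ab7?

Ab dominant seventh: Ab C Eb Gb.
C to Gb is a diminished fifth: 6 semitones.

6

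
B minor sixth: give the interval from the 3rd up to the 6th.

augmented 4th

Spelling the chord: B D F♯ G♯.
The 3rd is D and the 6th is G♯.
From D to G♯: 6 semitones over a fourth = augmented.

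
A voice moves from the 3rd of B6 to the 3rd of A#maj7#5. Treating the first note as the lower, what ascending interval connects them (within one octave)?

B6 has D# as its 3rd, and A#maj7#5 has C## as its 3rd.
From D# to C## is 11 semitones, exactly the major seventh.

major 7th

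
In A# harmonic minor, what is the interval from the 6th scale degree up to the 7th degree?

A2

The scale runs A# B# C# D# E# F# G##.
That puts F# below G##.
F# up to G## is 3 semitones, a half step wider than a major second, so the interval is augmented.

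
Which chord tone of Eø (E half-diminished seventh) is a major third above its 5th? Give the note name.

D

E half-diminished seventh is spelled E-G-Bb-D.
The 5th is Bb. A major third above Bb is D.
D is the chord's 7th.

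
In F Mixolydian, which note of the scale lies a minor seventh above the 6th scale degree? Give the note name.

The scale is F G A Bb C D Eb.
The 6th scale degree is D; a minor seventh above that is C — scale degree 5.

C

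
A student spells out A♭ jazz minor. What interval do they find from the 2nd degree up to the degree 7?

A♭ melodic minor: A♭ B♭ C♭ D♭ E♭ F G.
That puts B♭ below G.
Counting 6 letters and 9 half steps from B♭ gives a major sixth.

major sixth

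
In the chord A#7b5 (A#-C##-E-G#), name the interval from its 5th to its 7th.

M3

That puts E below G#.
E up to G# spans 3 letter names and 4 semitones — a major third.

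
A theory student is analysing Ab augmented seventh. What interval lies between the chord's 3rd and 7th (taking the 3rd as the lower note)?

Abaug7 is spelled Ab C E Gb.
3rd = C; 7th = Gb.
5 letter names make it a fifth; at 6 semitones (a half step narrower than perfect) the quality is diminished.
That tritone between 3rd and 7th is what gives the dominant seventh its pull toward resolution.

d5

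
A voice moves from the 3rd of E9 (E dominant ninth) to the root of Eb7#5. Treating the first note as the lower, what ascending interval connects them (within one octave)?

E9 (E dominant ninth) has G# as its 3rd, and Eb7#5 has Eb as its root.
From G# to Eb: 7 semitones over a sixth = diminished.

diminished sixth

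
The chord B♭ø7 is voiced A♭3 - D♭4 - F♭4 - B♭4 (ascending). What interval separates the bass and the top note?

major ninth

The outer voices are A♭3 and B♭4.
A♭ up to B♭ spans 9 letter names and 14 semitones — a major ninth.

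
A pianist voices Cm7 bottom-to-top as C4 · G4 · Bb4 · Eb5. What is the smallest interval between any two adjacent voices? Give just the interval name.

Adjacent intervals: C4→G4 = perfect fifth; G4→Bb4 = minor third; Bb4→Eb5 = perfect fourth.
The smallest is G4 to Bb4, a minor third (3 semitones).

minor 3rd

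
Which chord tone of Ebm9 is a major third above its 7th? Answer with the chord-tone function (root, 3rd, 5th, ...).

The chord tones of Ebm9 (Eb minor ninth) are Eb–Gb–Bb–Db–F.
The 7th is Db. A major third above Db is F.
F is the chord's 9th.

9th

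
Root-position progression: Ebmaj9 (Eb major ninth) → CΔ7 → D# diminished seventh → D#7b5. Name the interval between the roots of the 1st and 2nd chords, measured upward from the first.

major sixth

The roots are Eb and C.
Eb up to C spans 6 letter names and 9 semitones — a major sixth.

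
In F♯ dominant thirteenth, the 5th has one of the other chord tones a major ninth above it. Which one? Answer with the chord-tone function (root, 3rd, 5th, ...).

Spelling the chord: F♯, A♯, C♯, E, G♯, D♯.
The 5th is C♯. A major ninth above C♯ is D♯.
D♯ is the chord's 13th.

13th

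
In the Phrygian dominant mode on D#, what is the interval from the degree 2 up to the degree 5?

Spelling the Phrygian dominant mode on D#: D# E F## G# A# B C#.
The degree 2 is E and the scale degree 5 is A#.
E up to A# is 6 semitones, a half step wider than a perfect fourth, so the interval is augmented.

augmented fourth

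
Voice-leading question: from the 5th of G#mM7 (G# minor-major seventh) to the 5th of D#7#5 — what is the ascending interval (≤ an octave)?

augmented fifth

The 5th of G#mM7 (G# minor-major seventh) is D#; the 5th of D#7#5 is A##.
D# up to A## is 8 semitones, a half step wider than a perfect fifth, so the interval is augmented.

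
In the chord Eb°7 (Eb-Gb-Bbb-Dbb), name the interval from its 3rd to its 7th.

diminished 5th

The 3rd is Gb and the 7th is Dbb.
Gb up to Dbb is 6 semitones, a half step narrower than a perfect fifth, so the interval is diminished.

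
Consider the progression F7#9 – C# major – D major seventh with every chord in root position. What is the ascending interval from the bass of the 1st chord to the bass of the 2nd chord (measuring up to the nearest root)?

The roots are F and C#.
5 letter names make it a fifth; at 8 semitones (a half step wider than perfect) the quality is augmented.

augmented fifth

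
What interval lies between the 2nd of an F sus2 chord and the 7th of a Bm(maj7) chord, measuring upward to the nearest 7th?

augmented second

The 2nd of F sus2 is G; the 7th of Bm(maj7) is A#.
G up to A# is 3 semitones, a half step wider than a major second, so the interval is augmented.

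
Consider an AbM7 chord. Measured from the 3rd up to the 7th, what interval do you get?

perfect 5th

Spelling the chord: Ab–C–Eb–G.
3rd = C; 7th = G.
From C to G is 7 semitones, exactly the perfect fifth.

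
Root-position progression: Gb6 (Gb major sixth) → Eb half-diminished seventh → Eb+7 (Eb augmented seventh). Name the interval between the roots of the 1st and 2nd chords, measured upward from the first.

major sixth

The roots are Gb and Eb.
From Gb to Eb is 9 semitones, exactly the major sixth.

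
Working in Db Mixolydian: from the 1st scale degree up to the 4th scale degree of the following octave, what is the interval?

Spelling Db Mixolydian: Db Eb F Gb Ab Bb Cb.
1st scale degree = Db; 4th degree (up an octave) = Gb.
Counting 11 letters and 17 half steps from Db gives a perfect eleventh.

perfect eleventh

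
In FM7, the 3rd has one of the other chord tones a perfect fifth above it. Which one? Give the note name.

The chord tones of Fmaj7 (F major seventh) are F-A-C-E.
The 3rd is A. A perfect fifth above A is E.
E is the chord's 7th.

E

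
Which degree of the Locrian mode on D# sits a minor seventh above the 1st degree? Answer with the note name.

C#

The scale is D# E F# G# A B C#.
The 1st degree is D#; a minor seventh above that is C# — scale degree 7.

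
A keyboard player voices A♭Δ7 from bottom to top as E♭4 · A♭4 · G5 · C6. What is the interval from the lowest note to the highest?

The outer voices are E♭4 and C6.
Counting 13 letters and 21 half steps from E♭ gives a major thirteenth.

major 13th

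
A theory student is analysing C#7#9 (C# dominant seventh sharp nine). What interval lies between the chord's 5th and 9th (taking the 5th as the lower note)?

A5

The chord tones of C#7#9 (C# dominant seventh sharp nine) are C#-E#-G#-B-D##.
So we need the interval from G# up to D##.
From G# to D##: 8 semitones over a fifth = augmented.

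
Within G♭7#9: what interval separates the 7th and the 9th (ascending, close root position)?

Spelling the chord: G♭, B♭, D♭, F♭, A.
That puts F♭ below A.
3 letter names make it a third; at 5 semitones (a half step wider than major) the quality is augmented.

augmented 3rd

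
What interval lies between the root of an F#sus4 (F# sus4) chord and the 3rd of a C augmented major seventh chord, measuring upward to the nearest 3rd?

The root of F#sus4 (F# sus4) is F#; the 3rd of C augmented major seventh is E.
From F# to E: 10 semitones over a seventh = minor.

minor 7th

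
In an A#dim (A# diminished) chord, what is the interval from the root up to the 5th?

Spelling the chord: A# C# E.
The root is A# and the 5th is E.
5 letter names make it a fifth; at 6 semitones (a half step narrower than perfect) the quality is diminished.

diminished fifth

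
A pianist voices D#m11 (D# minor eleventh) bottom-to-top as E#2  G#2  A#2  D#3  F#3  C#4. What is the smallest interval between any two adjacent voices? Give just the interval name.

Adjacent intervals: E#2→G#2 = minor third; G#2→A#2 = major second; A#2→D#3 = perfect fourth; D#3→F#3 = minor third; F#3→C#4 = perfect fifth.
The smallest is G#2 to A#2, a major second (2 semitones).

major second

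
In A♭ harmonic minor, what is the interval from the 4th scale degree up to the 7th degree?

Spelling A♭ harmonic minor: A♭ B♭ C♭ D♭ E♭ F♭ G.
That puts D♭ below G.
D♭ up to G is 6 semitones, a half step wider than a perfect fourth, so the interval is augmented.

augmented 4th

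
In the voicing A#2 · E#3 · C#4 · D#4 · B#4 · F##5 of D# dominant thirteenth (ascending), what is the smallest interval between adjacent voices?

major second

Adjacent intervals: A#2→E#3 = perfect fifth; E#3→C#4 = minor sixth; C#4→D#4 = major second; D#4→B#4 = major sixth; B#4→F##5 = perfect fifth.
The smallest is C#4 to D#4, a major second (2 semitones).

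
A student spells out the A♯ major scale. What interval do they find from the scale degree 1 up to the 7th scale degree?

major seventh

A♯ major: A♯ B♯ C𝄪 D♯ E♯ F𝄪 G𝄪.
So we need the interval from A♯ up to G𝄪.
A♯ up to G𝄪 spans 7 letter names and 11 semitones — a major seventh.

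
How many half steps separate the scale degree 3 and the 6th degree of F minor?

5

The scale is F G A♭ B♭ C D♭ E♭.
A♭ up to D♭ is a perfect fourth — 5 semitones.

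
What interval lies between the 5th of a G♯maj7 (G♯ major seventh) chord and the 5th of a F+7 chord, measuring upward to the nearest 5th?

G♯maj7 (G♯ major seventh) has D♯ as its 5th, and F+7 has C♯ as its 5th.
D♯ up to C♯ is 10 semitones, a half step narrower than a major seventh, so the interval is minor.

minor seventh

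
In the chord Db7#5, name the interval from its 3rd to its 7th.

diminished fifth

Db+7 (Db augmented seventh) is spelled Db, F, A, Cb.
3rd = F; 7th = Cb.
F up to Cb is 6 semitones, a half step narrower than a perfect fifth, so the interval is diminished.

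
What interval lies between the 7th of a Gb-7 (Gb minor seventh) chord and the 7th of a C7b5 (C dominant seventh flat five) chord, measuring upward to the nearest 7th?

augmented 4th

The 7th of Gb-7 (Gb minor seventh) is Fb; the 7th of C7b5 (C dominant seventh flat five) is Bb.
From Fb to Bb: 6 semitones over a fourth = augmented.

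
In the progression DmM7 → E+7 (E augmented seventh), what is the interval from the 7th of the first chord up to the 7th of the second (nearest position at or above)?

The 7th of DmM7 is C#; the 7th of E+7 (E augmented seventh) is D.
C# up to D is 1 semitone, a half step narrower than a major second, so the interval is minor.

minor second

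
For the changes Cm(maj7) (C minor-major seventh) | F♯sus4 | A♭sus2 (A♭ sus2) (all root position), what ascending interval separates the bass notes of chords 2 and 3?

diminished third

The roots are F♯ and A♭.
3 letter names make it a third; at 2 semitones (a whole step narrower than major) the quality is diminished.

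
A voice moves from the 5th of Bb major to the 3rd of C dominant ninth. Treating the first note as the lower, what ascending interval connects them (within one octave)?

The 5th of Bb major is F; the 3rd of C dominant ninth is E.
Counting 7 letters and 11 half steps from F gives a major seventh.

major seventh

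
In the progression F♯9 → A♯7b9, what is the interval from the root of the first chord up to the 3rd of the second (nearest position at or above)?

The root of F♯9 is F♯; the 3rd of A♯7b9 is C𝄪.
From F♯ to C𝄪: 8 semitones over a fifth = augmented.

augmented 5th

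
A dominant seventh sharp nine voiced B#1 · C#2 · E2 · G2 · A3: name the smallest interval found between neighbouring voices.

Adjacent intervals: B#1→C#2 = minor second; C#2→E2 = minor third; E2→G2 = minor third; G2→A3 = major ninth.
The smallest is B#1 to C#2, a minor second (1 semitone).

minor second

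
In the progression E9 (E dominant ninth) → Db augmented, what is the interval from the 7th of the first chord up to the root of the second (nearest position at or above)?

d8

The 7th of E9 (E dominant ninth) is D; the root of Db augmented is Db.
D up to Db is 11 semitones, a half step narrower than a perfect octave, so the interval is diminished.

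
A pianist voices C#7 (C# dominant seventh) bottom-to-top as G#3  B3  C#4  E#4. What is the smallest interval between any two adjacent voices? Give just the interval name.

Adjacent intervals: G#3→B3 = minor third; B3→C#4 = major second; C#4→E#4 = major third.
The smallest is B3 to C#4, a major second (2 semitones).

major second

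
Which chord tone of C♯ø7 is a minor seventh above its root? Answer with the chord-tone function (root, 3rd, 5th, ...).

7th

Spelling the chord: C♯, E, G, B.
The root is C♯. A minor seventh above C♯ is B.
B is the chord's 7th.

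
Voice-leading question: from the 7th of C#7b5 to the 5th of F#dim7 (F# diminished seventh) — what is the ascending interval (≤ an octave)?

minor second

C#7b5 has B as its 7th, and F#dim7 (F# diminished seventh) has C as its 5th.
B up to C is 1 semitone, a half step narrower than a major second, so the interval is minor.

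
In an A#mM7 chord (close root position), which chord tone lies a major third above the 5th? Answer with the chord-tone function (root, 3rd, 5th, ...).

7th

Spelling the chord: A#-C#-E#-G##.
The 5th is E#. A major third above E# is G##.
G## is the chord's 7th.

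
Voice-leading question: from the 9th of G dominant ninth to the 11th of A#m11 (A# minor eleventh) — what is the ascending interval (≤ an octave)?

A4

The 9th of G dominant ninth is A; the 11th of A#m11 (A# minor eleventh) is D#.
From A to D#: 6 semitones over a fourth = augmented.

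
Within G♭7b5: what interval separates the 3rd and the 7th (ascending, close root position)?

d5

Spelling the chord: G♭ B♭ D𝄫 F♭.
So we need the interval from B♭ up to F♭.
From B♭ to F♭: 6 semitones over a fifth = diminished.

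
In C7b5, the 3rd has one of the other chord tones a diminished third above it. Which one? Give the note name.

C7b5: C, E, Gb, Bb.
The 3rd is E. A diminished third above E is Gb.
Gb is the chord's 5th.

Gb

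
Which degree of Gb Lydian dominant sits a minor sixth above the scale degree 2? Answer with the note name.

Fb

The scale is Gb Ab Bb C Db Eb Fb.
The scale degree 2 is Ab; a minor sixth above that is Fb — scale degree 7.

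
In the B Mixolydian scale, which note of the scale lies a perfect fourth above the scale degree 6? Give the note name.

C#

The scale is B C# D# E F# G# A.
The scale degree 6 is G#; a perfect fourth above that is C# — scale degree 2.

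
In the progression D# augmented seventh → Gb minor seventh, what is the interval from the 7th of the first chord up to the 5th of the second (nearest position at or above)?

diminished second

The 7th of D# augmented seventh is C#; the 5th of Gb minor seventh is Db.
2 letter names make it a second; at 0 semitones (a whole step narrower than major) the quality is diminished.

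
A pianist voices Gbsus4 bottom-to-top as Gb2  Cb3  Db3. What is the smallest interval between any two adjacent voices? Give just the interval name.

major second

Adjacent intervals: Gb2→Cb3 = perfect fourth; Cb3→Db3 = major second.
The smallest is Cb3 to Db3, a major second (2 semitones).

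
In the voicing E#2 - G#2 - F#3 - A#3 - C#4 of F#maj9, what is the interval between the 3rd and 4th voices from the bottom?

major 3rd

Those voices are F#3 and A#3.
F# up to A# spans 3 letter names and 4 semitones — a major third.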